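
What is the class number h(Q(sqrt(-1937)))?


K = Q(sqrt(-1937)). d mod 4 = 3, so D = disc(K) = 4d = -7748
h(K) equals the number of primitive reduced positive-definite forms (a, b, c) = a*x^2 + b*x*y + c*y^2 with b^2 - 4ac = D,
where reduced means |b| <= a <= c, with b >= 0 whenever |b| = a or a = c, and primitive means gcd(a, b, c) = 1.
Reduced forces 3a^2 <= |D| = 7748, so 1 <= a <= 50; b must have the parity of D, and c = (b^2 - D)/(4a) must be an integer >= a.
Enumerate a = 1..50, b in [-a, a]:
  a=1: (1, 0, 1937)  [1]
  a=2: (2, 2, 969)  [1]
  a=3: (3, -2, 646), (3, 2, 646)  [2]
  a=4..5: none
  a=6: (6, -2, 323), (6, 2, 323)  [2]
  a=7: (7, -6, 278), (7, 6, 278)  [2]
  a=8: none
  a=9: (9, -8, 217), (9, 8, 217)  [2]
  a=10..12: none
  a=13: (13, 0, 149)  [1]
  a=14: (14, -6, 139), (14, 6, 139)  [2]
  a=15..16: none
  a=17: (17, -2, 114), (17, 2, 114)  [2]
  a=18: (18, -10, 109), (18, 10, 109)  [2]
  a=19: (19, -2, 102), (19, 2, 102)  [2]
  a=20: none
  a=21: (21, -20, 97), (21, -8, 93), (21, 8, 93), (21, 20, 97)  [4]
  a=22: none
  a=23: (23, -16, 87), (23, 16, 87)  [2]
  a=24..25: none
  a=26: (26, 26, 81)  [1]
  a=27: (27, -26, 78), (27, 26, 78)  [2]
  a=28: none
  a=29: (29, -16, 69), (29, 16, 69)  [2]
  a=30: none
  a=31: (31, -8, 63), (31, 8, 63)  [2]
  a=32..33: none
  a=34: (34, -2, 57), (34, 2, 57)  [2]
  a=35..37: none
  a=38: (38, -2, 51), (38, 2, 51)  [2]
  a=39: (39, -26, 54), (39, 26, 54)  [2]
  a=40: none
  a=41: (41, -40, 57), (41, 40, 57)  [2]
  a=42: (42, -34, 53), (42, -22, 49), (42, 22, 49), (42, 34, 53)  [4]
  a=43: (43, -32, 51), (43, 32, 51)  [2]
  a=44..45: none
  a=46: (46, -30, 47), (46, 30, 47)  [2]
  a=47..50: none
Total reduced forms: 1 + 1 + 2 + 2 + 2 + 2 + 1 + 2 + 2 + 2 + 2 + 4 + 2 + 1 + 2 + 2 + 2 + 2 + 2 + 2 + 2 + 4 + 2 + 2 = 48
h = 48

48


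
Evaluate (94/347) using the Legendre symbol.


p = 347 is prime, so compute (94/347) with the reciprocity algorithm (Jacobi-symbol steps: pull out 2s via (2/n), flip via reciprocity, reduce):
  pull out 2: (2/347) = -1  (since 347 mod 8 = 3)
  reciprocity: (47/347) -> -(347/47)
  reduce: (18/47)
  pull out 2: (2/47) = +1  (since 47 mod 8 = 7)
  reciprocity: (9/47) -> +(47/9)
  reduce: (2/9)
  pull out 2: (2/9) = +1  (since 9 mod 8 = 1)
  (1/9) = 1
Product of signs = 1
(94/347) = 1

1


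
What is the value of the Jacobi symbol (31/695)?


Compute (31/695) via quadratic reciprocity:
  reciprocity: (31/695) -> -(695/31)
  reduce: (13/31)
  reciprocity: (13/31) -> +(31/13)
  reduce: (5/13)
  reciprocity: (5/13) -> +(13/5)
  reduce: (3/5)
  reciprocity: (3/5) -> +(5/3)
  reduce: (2/3)
  pull out 2: (2/3) = -1  (since 3 mod 8 = 3)
  (1/3) = 1
Product of signs = 1

1


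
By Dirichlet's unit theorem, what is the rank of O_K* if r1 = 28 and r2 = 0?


By Dirichlet's unit theorem:
rank = r1 + r2 - 1
= 28 + 0 - 1
= 27

27


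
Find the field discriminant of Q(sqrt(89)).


For K = Q(sqrt(d)) with d squarefree: disc(K) = d if d = 1 mod 4, and disc(K) = 4d if d = 2 or 3 mod 4.
Here d = 89, and d mod 4 = 1.
d = 1 mod 4 (O_K = Z[(1+sqrt(d))/2]), so disc(K) = d = 89

89


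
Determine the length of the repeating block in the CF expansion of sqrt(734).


Run the CF algorithm for sqrt(734).
a_0 = floor(sqrt(734)) = 27; set m_0=0, q_0=1.
Recurrence: m' = q*a - m,  q' = (d - m'^2)/q,  a' = floor((a_0 + m')/q').
  step 1: m=27, q=5, a=10
  step 2: m=23, q=41, a=1
  step 3: m=18, q=10, a=4
  step 4: m=22, q=25, a=1
  step 5: m=3, q=29, a=1
  step 6: m=26, q=2, a=26
  step 7: m=26, q=29, a=1
  step 8: m=3, q=25, a=1
  step 9: m=22, q=10, a=4
  step 10: m=18, q=41, a=1
  step 11: m=23, q=5, a=10
  step 12: m=27, q=1, a=54
a_12 = 2*a_0 = 54, so the period closes here.
sqrt(734) = [27; 10, 1, 4, 1, 1, 26, 1, 1, 4, 1, 10, 54]
Period length = 12

12


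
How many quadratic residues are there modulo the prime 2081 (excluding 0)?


For prime p, the number of non-zero quadratic residues is (p-1)/2.
= (2081-1)/2
= 1040

1040


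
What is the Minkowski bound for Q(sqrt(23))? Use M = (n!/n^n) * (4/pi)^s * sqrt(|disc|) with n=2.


d = 23, d mod 4 = 3, so disc(K) = 4d = 92; |disc(K)| = 92
Real quadratic field, so n = 2, s = r2 = 0, r1 = 2
M = (n!/n^n) * (4/pi)^s * sqrt(|disc(K)|) = (2!/2^2) * (4/pi)^0 * sqrt(92)
= 0.5 * 1.000000 * 9.591663
= 4.7958

4.7958


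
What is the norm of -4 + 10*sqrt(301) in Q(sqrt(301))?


N(a + b*sqrt(d)) = a^2 - d*b^2
= (-4)^2 - (301)*(10)^2
= 16 - 30100
= -30084

-30084


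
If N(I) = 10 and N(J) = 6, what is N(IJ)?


N(IJ) = N(I) * N(J)
= 10 * 6
= 60

60


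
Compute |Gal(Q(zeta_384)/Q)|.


|Gal(Q(zeta_384)/Q)| = phi(384)
= 128

128


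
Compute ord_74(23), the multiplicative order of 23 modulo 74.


We want ord_74(23), the smallest k >= 1 with 23^k = 1 mod 74.
n = 74 = 2 * 37, phi(74) = 36; the order divides phi(n).
Divisors of 36: 1, 2, 3, 4, 6, 9, 12, 18, 36
Repeated squaring mod 74: 23^1 = 23, 23^2 = 11, 23^4 = 47, 23^8 = 63, 23^16 = 47, 23^32 = 63
Test divisors in increasing order:
  k=1: 23^1 = 23 mod 74
  k=2: 23^2 = 11 mod 74
  k=3: 23^3 = 11 * 23 = 31 mod 74
  k=4: 23^4 = 47 mod 74
  k=6: 23^6 = 47 * 11 = 73 mod 74
  k=9: 23^9 = 63 * 23 = 43 mod 74
  k=12: 23^12 = 63 * 47 = 1 mod 74  <- first divisor giving 1
Order = 12

12


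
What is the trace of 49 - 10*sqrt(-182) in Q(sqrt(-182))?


Tr(a + b*sqrt(d)) = (a + b*sqrt(d)) + (a - b*sqrt(d)) = 2a
= 2 * (49)
= 98

98


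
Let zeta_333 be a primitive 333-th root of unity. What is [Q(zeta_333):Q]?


The degree equals Euler's totient phi(333).
333 = 3^2 * 37
phi(333) = 216

216


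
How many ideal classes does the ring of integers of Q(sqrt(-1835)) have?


K = Q(sqrt(-1835)). d mod 4 = 1, so D = disc(K) = d = -1835
h(K) equals the number of primitive reduced positive-definite forms (a, b, c) = a*x^2 + b*x*y + c*y^2 with b^2 - 4ac = D,
where reduced means |b| <= a <= c, with b >= 0 whenever |b| = a or a = c, and primitive means gcd(a, b, c) = 1.
Reduced forces 3a^2 <= |D| = 1835, so 1 <= a <= 24; b must have the parity of D, and c = (b^2 - D)/(4a) must be an integer >= a.
Enumerate a = 1..24, b in [-a, a]:
  a=1: (1, 1, 459)  [1]
  a=2: none
  a=3: (3, -1, 153), (3, 1, 153)  [2]
  a=4: none
  a=5: (5, 5, 93)  [1]
  a=6..8: none
  a=9: (9, -1, 51), (9, 1, 51)  [2]
  a=10..14: none
  a=15: (15, -5, 31), (15, 5, 31)  [2]
  a=16: none
  a=17: (17, -1, 27), (17, 1, 27)  [2]
  a=18..24: none
Total reduced forms: 1 + 2 + 1 + 2 + 2 + 2 = 10
h = 10

10


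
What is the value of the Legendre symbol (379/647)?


p = 647 is prime, so compute (379/647) with the reciprocity algorithm (Jacobi-symbol steps: pull out 2s via (2/n), flip via reciprocity, reduce):
  reciprocity: (379/647) -> -(647/379)
  reduce: (268/379)
  pull out 2: (2/379) = -1  (since 379 mod 8 = 3)
  pull out 2: (2/379) = -1  (since 379 mod 8 = 3)
  reciprocity: (67/379) -> -(379/67)
  reduce: (44/67)
  pull out 2: (2/67) = -1  (since 67 mod 8 = 3)
  pull out 2: (2/67) = -1  (since 67 mod 8 = 3)
  reciprocity: (11/67) -> -(67/11)
  reduce: (1/11)
  (1/11) = 1
Product of signs = -1
(379/647) = -1

-1


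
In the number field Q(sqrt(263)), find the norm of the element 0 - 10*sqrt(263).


N(a + b*sqrt(d)) = a^2 - d*b^2
= (0)^2 - (263)*(-10)^2
= 0 - 26300
= -26300

-26300


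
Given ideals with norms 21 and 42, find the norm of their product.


N(IJ) = N(I) * N(J)
= 21 * 42
= 882

882


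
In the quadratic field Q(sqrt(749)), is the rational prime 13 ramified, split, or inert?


K = Q(sqrt(749)). Since d mod 4 = 1, disc(K) = 749.
Check p | disc: 749 mod 13 = 8.
p does not divide disc. Compute Legendre symbol (d/p):
8^((13-1)/2) mod 13 = -1
(d/p) = -1, so p is inert: (p) stays prime with e=1, f=2, g=1.
Therefore p is inert.

inert


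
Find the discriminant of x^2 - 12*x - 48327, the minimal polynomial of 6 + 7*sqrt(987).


The element 6 + 7*sqrt(987) has minimal polynomial:
x^2 - 12*x - 48327
Discriminant = (-12)^2 - 4*(-48327)
= 144 + 193308
= 193452

193452


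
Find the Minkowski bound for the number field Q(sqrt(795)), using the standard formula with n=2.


d = 795, d mod 4 = 3, so disc(K) = 4d = 3180; |disc(K)| = 3180
Real quadratic field, so n = 2, s = r2 = 0, r1 = 2
M = (n!/n^n) * (4/pi)^s * sqrt(|disc(K)|) = (2!/2^2) * (4/pi)^0 * sqrt(3180)
= 0.5 * 1.000000 * 56.391489
= 28.1957

28.1957


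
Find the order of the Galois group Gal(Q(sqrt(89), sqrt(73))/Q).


The 2 square roots of distinct primes are multiplicatively independent over Q,
so [K:Q] = 2^2 and Gal(K/Q) is isomorphic to (Z/2Z)^2.
|Gal| = 2^2 = 4

4


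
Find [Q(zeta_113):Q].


The degree equals Euler's totient phi(113).
113 = 113
phi(113) = 112

112


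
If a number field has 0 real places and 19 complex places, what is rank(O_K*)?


By Dirichlet's unit theorem:
rank = r1 + r2 - 1
= 0 + 19 - 1
= 18

18


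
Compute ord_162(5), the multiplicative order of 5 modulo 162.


We want ord_162(5), the smallest k >= 1 with 5^k = 1 mod 162.
n = 162 = 2 * 3^4, phi(162) = 54; the order divides phi(n).
Divisors of 54: 1, 2, 3, 6, 9, 18, 27, 54
Repeated squaring mod 162: 5^1 = 5, 5^2 = 25, 5^4 = 139, 5^8 = 43, 5^16 = 67, 5^32 = 115
Test divisors in increasing order:
  k=1: 5^1 = 5 mod 162
  k=2: 5^2 = 25 mod 162
  k=3: 5^3 = 25 * 5 = 125 mod 162
  k=6: 5^6 = 139 * 25 = 73 mod 162
  k=9: 5^9 = 43 * 5 = 53 mod 162
  k=18: 5^18 = 67 * 25 = 55 mod 162
  k=27: 5^27 = 67 * 43 * 25 * 5 = 161 mod 162
  k=54: 5^54 = 115 * 67 * 139 * 25 = 1 mod 162  <- first divisor giving 1
Order = 54

54


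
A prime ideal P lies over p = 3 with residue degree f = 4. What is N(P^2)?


N(P^a) = p^(a*f)
= 3^(2*4)
= 3^8
= 6561

6561


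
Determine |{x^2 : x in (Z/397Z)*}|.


For prime p, the number of non-zero quadratic residues is (p-1)/2.
= (397-1)/2
= 198

198


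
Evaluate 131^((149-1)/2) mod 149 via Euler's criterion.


p = 149 is prime and the exponent is (p-1)/2 = 74, so by Euler's criterion 131^74 = (131/149) = +1 or -1 mod 149.
Compute by square-and-multiply:
  74 = 64 + 8 + 2 (binary 1001010)
  Repeated squaring mod 149: 131^1 = 131, 131^2 = 26, 131^4 = 80, 131^8 = 142, 131^16 = 49, 131^32 = 17, 131^64 = 140
  131^74 = 131^64 * 131^8 * 131^2 = 140 * 142 * 26 mod 149
    140 * 142 = 19880 = 63 mod 149
    63 * 26 = 1638 = 148 mod 149
  131^74 = 148 mod 149
Result 148 = p - 1 = -1 mod 149: 131 is a quadratic non-residue mod 149. As a residue in [0, p-1] the value is 148.
131^74 mod 149 = 148

148


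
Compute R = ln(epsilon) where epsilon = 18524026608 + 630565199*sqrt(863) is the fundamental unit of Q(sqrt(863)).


epsilon = 18524026608 + 630565199*sqrt(863)
= 3.7048e+10
R = ln(3.7048e+10)
= 24.3355

24.3355


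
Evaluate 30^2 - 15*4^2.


x^2 - d*y^2
= 30^2 - 15*4^2
= 900 - 240
= 660

660


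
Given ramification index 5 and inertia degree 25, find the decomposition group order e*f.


|D_P| = e * f
= 5 * 25
= 125

125


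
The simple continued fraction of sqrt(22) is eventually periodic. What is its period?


Run the CF algorithm for sqrt(22).
a_0 = floor(sqrt(22)) = 4; set m_0=0, q_0=1.
Recurrence: m' = q*a - m,  q' = (d - m'^2)/q,  a' = floor((a_0 + m')/q').
  step 1: m=4, q=6, a=1
  step 2: m=2, q=3, a=2
  step 3: m=4, q=2, a=4
  step 4: m=4, q=3, a=2
  step 5: m=2, q=6, a=1
  step 6: m=4, q=1, a=8
a_6 = 2*a_0 = 8, so the period closes here.
sqrt(22) = [4; 1, 2, 4, 2, 1, 8]
Period length = 6

6


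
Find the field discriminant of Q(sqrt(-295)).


For K = Q(sqrt(d)) with d squarefree: disc(K) = d if d = 1 mod 4, and disc(K) = 4d if d = 2 or 3 mod 4.
Here d = -295, and d mod 4 = 1.
d = 1 mod 4 (O_K = Z[(1+sqrt(d))/2]), so disc(K) = d = -295

-295


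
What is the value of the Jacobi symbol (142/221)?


Compute (142/221) via quadratic reciprocity:
  pull out 2: (2/221) = -1  (since 221 mod 8 = 5)
  reciprocity: (71/221) -> +(221/71)
  reduce: (8/71)
  pull out 2: (2/71) = +1  (since 71 mod 8 = 7)
  pull out 2: (2/71) = +1  (since 71 mod 8 = 7)
  pull out 2: (2/71) = +1  (since 71 mod 8 = 7)
  (1/71) = 1
Product of signs = -1

-1


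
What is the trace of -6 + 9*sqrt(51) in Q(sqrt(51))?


Tr(a + b*sqrt(d)) = (a + b*sqrt(d)) + (a - b*sqrt(d)) = 2a
= 2 * (-6)
= -12

-12


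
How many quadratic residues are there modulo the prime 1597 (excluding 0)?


For prime p, the number of non-zero quadratic residues is (p-1)/2.
= (1597-1)/2
= 798

798


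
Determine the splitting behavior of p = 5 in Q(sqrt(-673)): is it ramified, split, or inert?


K = Q(sqrt(-673)). Since d mod 4 = 3, disc(K) = -2692.
Check p | disc: -2692 mod 5 = 3.
p does not divide disc. Compute Legendre symbol (d/p):
2^((5-1)/2) mod 5 = -1
(d/p) = -1, so p is inert: (p) stays prime with e=1, f=2, g=1.
Therefore p is inert.

inert


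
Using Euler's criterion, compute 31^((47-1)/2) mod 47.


p = 47 is prime and the exponent is (p-1)/2 = 23, so by Euler's criterion 31^23 = (31/47) = +1 or -1 mod 47.
Compute by square-and-multiply:
  23 = 16 + 4 + 2 + 1 (binary 10111)
  Repeated squaring mod 47: 31^1 = 31, 31^2 = 21, 31^4 = 18, 31^8 = 42, 31^16 = 25
  31^23 = 31^16 * 31^4 * 31^2 * 31^1 = 25 * 18 * 21 * 31 mod 47
    25 * 18 = 450 = 27 mod 47
    27 * 21 = 567 = 3 mod 47
    3 * 31 = 93 = 46 mod 47
  31^23 = 46 mod 47
Result 46 = p - 1 = -1 mod 47: 31 is a quadratic non-residue mod 47. As a residue in [0, p-1] the value is 46.
31^23 mod 47 = 46

46


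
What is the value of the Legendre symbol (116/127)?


p = 127 is prime, so compute (116/127) with the reciprocity algorithm (Jacobi-symbol steps: pull out 2s via (2/n), flip via reciprocity, reduce):
  pull out 2: (2/127) = +1  (since 127 mod 8 = 7)
  pull out 2: (2/127) = +1  (since 127 mod 8 = 7)
  reciprocity: (29/127) -> +(127/29)
  reduce: (11/29)
  reciprocity: (11/29) -> +(29/11)
  reduce: (7/11)
  reciprocity: (7/11) -> -(11/7)
  reduce: (4/7)
  pull out 2: (2/7) = +1  (since 7 mod 8 = 7)
  pull out 2: (2/7) = +1  (since 7 mod 8 = 7)
  (1/7) = 1
Product of signs = -1
(116/127) = -1

-1


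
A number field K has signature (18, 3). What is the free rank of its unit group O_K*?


By Dirichlet's unit theorem:
rank = r1 + r2 - 1
= 18 + 3 - 1
= 20

20


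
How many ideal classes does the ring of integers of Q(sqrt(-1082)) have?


K = Q(sqrt(-1082)). d mod 4 = 2, so D = disc(K) = 4d = -4328
h(K) equals the number of primitive reduced positive-definite forms (a, b, c) = a*x^2 + b*x*y + c*y^2 with b^2 - 4ac = D,
where reduced means |b| <= a <= c, with b >= 0 whenever |b| = a or a = c, and primitive means gcd(a, b, c) = 1.
Reduced forces 3a^2 <= |D| = 4328, so 1 <= a <= 37; b must have the parity of D, and c = (b^2 - D)/(4a) must be an integer >= a.
Enumerate a = 1..37, b in [-a, a]:
  a=1: (1, 0, 1082)  [1]
  a=2: (2, 0, 541)  [1]
  a=3: (3, -2, 361), (3, 2, 361)  [2]
  a=4..5: none
  a=6: (6, -4, 181), (6, 4, 181)  [2]
  a=7..8: none
  a=9: (9, -8, 122), (9, 8, 122)  [2]
  a=10..12: none
  a=13: (13, -12, 86), (13, 12, 86)  [2]
  a=14..17: none
  a=18: (18, -8, 61), (18, 8, 61)  [2]
  a=19: (19, -2, 57), (19, 2, 57)  [2]
  a=20..25: none
  a=26: (26, -12, 43), (26, 12, 43)  [2]
  a=27: (27, -10, 41), (27, 10, 41)  [2]
  a=28: none
  a=29: (29, -14, 39), (29, 14, 39)  [2]
  a=30..36: none
  a=37: (37, -36, 38), (37, 36, 38)  [2]
Total reduced forms: 1 + 1 + 2 + 2 + 2 + 2 + 2 + 2 + 2 + 2 + 2 + 2 = 22
h = 22

22


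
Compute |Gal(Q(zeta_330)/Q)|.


|Gal(Q(zeta_330)/Q)| = phi(330)
= 80

80


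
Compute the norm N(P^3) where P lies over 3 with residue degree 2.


N(P^a) = p^(a*f)
= 3^(3*2)
= 3^6
= 729

729


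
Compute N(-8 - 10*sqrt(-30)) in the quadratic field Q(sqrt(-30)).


N(a + b*sqrt(d)) = a^2 - d*b^2
= (-8)^2 - (-30)*(-10)^2
= 64 + 3000
= 3064

3064


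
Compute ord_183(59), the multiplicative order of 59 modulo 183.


We want ord_183(59), the smallest k >= 1 with 59^k = 1 mod 183.
n = 183 = 3 * 61, phi(183) = 120; the order divides phi(n).
Divisors of 120: 1, 2, 3, 4, 5, 6, 8, 10, 12, 15, 20, 24, 30, 40, 60, 120
Repeated squaring mod 183: 59^1 = 59, 59^2 = 4, 59^4 = 16, 59^8 = 73, 59^16 = 22, 59^32 = 118, 59^64 = 16
Test divisors in increasing order:
  k=1: 59^1 = 59 mod 183
  k=2: 59^2 = 4 mod 183
  k=3: 59^3 = 4 * 59 = 53 mod 183
  k=4: 59^4 = 16 mod 183
  k=5: 59^5 = 16 * 59 = 29 mod 183
  k=6: 59^6 = 16 * 4 = 64 mod 183
  k=8: 59^8 = 73 mod 183
  k=10: 59^10 = 73 * 4 = 109 mod 183
  k=12: 59^12 = 73 * 16 = 70 mod 183
  k=15: 59^15 = 73 * 16 * 4 * 59 = 50 mod 183
  k=20: 59^20 = 22 * 16 = 169 mod 183
  k=24: 59^24 = 22 * 73 = 142 mod 183
  k=30: 59^30 = 22 * 73 * 16 * 4 = 121 mod 183
  k=40: 59^40 = 118 * 73 = 13 mod 183
  k=60: 59^60 = 118 * 22 * 73 * 16 = 1 mod 183  <- first divisor giving 1
Order = 60

60


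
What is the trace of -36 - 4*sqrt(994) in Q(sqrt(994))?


Tr(a + b*sqrt(d)) = (a + b*sqrt(d)) + (a - b*sqrt(d)) = 2a
= 2 * (-36)
= -72

-72


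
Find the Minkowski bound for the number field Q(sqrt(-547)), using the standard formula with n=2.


d = -547, d mod 4 = 1, so disc(K) = d = -547; |disc(K)| = 547
Imaginary quadratic field, so n = 2, s = r2 = 1, r1 = 0
M = (n!/n^n) * (4/pi)^s * sqrt(|disc(K)|) = (2!/2^2) * (4/pi)^1 * sqrt(547)
= 0.5 * 1.273240 * 23.388031
= 14.8893

14.8893


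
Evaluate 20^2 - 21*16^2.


x^2 - d*y^2
= 20^2 - 21*16^2
= 400 - 5376
= -4976

-4976


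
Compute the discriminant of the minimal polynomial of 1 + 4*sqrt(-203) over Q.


The element 1 + 4*sqrt(-203) has minimal polynomial:
x^2 - 2*x + 3249
Discriminant = (-2)^2 - 4*(3249)
= 4 - 12996
= -12992

-12992


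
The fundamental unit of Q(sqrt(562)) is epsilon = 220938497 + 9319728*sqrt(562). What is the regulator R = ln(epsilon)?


epsilon = 220938497 + 9319728*sqrt(562)
= 4.4188e+08
R = ln(4.4188e+08)
= 19.9065

19.9065


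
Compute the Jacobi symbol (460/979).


Compute (460/979) via quadratic reciprocity:
  pull out 2: (2/979) = -1  (since 979 mod 8 = 3)
  pull out 2: (2/979) = -1  (since 979 mod 8 = 3)
  reciprocity: (115/979) -> -(979/115)
  reduce: (59/115)
  reciprocity: (59/115) -> -(115/59)
  reduce: (56/59)
  pull out 2: (2/59) = -1  (since 59 mod 8 = 3)
  pull out 2: (2/59) = -1  (since 59 mod 8 = 3)
  pull out 2: (2/59) = -1  (since 59 mod 8 = 3)
  reciprocity: (7/59) -> -(59/7)
  reduce: (3/7)
  reciprocity: (3/7) -> -(7/3)
  reduce: (1/3)
  (1/3) = 1
Product of signs = -1

-1


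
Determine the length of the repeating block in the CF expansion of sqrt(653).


Run the CF algorithm for sqrt(653).
a_0 = floor(sqrt(653)) = 25; set m_0=0, q_0=1.
Recurrence: m' = q*a - m,  q' = (d - m'^2)/q,  a' = floor((a_0 + m')/q').
  step 1: m=25, q=28, a=1
  step 2: m=3, q=23, a=1
  step 3: m=20, q=11, a=4
  step 4: m=24, q=7, a=7
  step 5: m=25, q=4, a=12
  step 6: m=23, q=31, a=1
  step 7: m=8, q=19, a=1
  step 8: m=11, q=28, a=1
  step 9: m=17, q=13, a=3
  step 10: m=22, q=13, a=3
  step 11: m=17, q=28, a=1
  step 12: m=11, q=19, a=1
  step 13: m=8, q=31, a=1
  step 14: m=23, q=4, a=12
  step 15: m=25, q=7, a=7
  step 16: m=24, q=11, a=4
  step 17: m=20, q=23, a=1
  step 18: m=3, q=28, a=1
  step 19: m=25, q=1, a=50
a_19 = 2*a_0 = 50, so the period closes here.
sqrt(653) = [25; 1, 1, 4, 7, 12, 1, 1, 1, 3, 3, 1, 1, 1, 12, 7, 4, 1, 1, 50]
Period length = 19

19


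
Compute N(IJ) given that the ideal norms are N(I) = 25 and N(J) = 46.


N(IJ) = N(I) * N(J)
= 25 * 46
= 1150

1150


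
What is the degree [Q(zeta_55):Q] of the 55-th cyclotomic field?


The degree equals Euler's totient phi(55).
55 = 5 * 11
phi(55) = 40

40


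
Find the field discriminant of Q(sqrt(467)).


For K = Q(sqrt(d)) with d squarefree: disc(K) = d if d = 1 mod 4, and disc(K) = 4d if d = 2 or 3 mod 4.
Here d = 467, and d mod 4 = 3.
d = 3 mod 4, not 1 (O_K = Z[sqrt(d)]), so disc(K) = 4d = 4 * (467) = 1868

1868


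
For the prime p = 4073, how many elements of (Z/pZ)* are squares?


For prime p, the number of non-zero quadratic residues is (p-1)/2.
= (4073-1)/2
= 2036

2036


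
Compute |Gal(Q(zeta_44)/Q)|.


|Gal(Q(zeta_44)/Q)| = phi(44)
= 20

20


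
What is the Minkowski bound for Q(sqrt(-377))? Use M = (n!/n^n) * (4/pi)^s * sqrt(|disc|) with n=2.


d = -377, d mod 4 = 3, so disc(K) = 4d = -1508; |disc(K)| = 1508
Imaginary quadratic field, so n = 2, s = r2 = 1, r1 = 0
M = (n!/n^n) * (4/pi)^s * sqrt(|disc(K)|) = (2!/2^2) * (4/pi)^1 * sqrt(1508)
= 0.5 * 1.273240 * 38.832976
= 24.7218

24.7218


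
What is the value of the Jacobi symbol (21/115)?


Compute (21/115) via quadratic reciprocity:
  reciprocity: (21/115) -> +(115/21)
  reduce: (10/21)
  pull out 2: (2/21) = -1  (since 21 mod 8 = 5)
  reciprocity: (5/21) -> +(21/5)
  reduce: (1/5)
  (1/5) = 1
Product of signs = -1

-1


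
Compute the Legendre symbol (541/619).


p = 619 is prime, so compute (541/619) with the reciprocity algorithm (Jacobi-symbol steps: pull out 2s via (2/n), flip via reciprocity, reduce):
  reciprocity: (541/619) -> +(619/541)
  reduce: (78/541)
  pull out 2: (2/541) = -1  (since 541 mod 8 = 5)
  reciprocity: (39/541) -> +(541/39)
  reduce: (34/39)
  pull out 2: (2/39) = +1  (since 39 mod 8 = 7)
  reciprocity: (17/39) -> +(39/17)
  reduce: (5/17)
  reciprocity: (5/17) -> +(17/5)
  reduce: (2/5)
  pull out 2: (2/5) = -1  (since 5 mod 8 = 5)
  (1/5) = 1
Product of signs = 1
(541/619) = 1

1


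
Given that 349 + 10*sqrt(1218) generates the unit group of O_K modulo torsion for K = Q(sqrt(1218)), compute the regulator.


epsilon = 349 + 10*sqrt(1218)
= 697.9986
R = ln(697.9986)
= 6.5482

6.5482


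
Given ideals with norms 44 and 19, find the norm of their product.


N(IJ) = N(I) * N(J)
= 44 * 19
= 836

836


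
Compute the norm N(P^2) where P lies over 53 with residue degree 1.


N(P^a) = p^(a*f)
= 53^(2*1)
= 53^2
= 2809

2809


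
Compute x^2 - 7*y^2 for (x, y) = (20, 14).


x^2 - d*y^2
= 20^2 - 7*14^2
= 400 - 1372
= -972

-972


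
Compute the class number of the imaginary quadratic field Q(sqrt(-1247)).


K = Q(sqrt(-1247)). d mod 4 = 1, so D = disc(K) = d = -1247
h(K) equals the number of primitive reduced positive-definite forms (a, b, c) = a*x^2 + b*x*y + c*y^2 with b^2 - 4ac = D,
where reduced means |b| <= a <= c, with b >= 0 whenever |b| = a or a = c, and primitive means gcd(a, b, c) = 1.
Reduced forces 3a^2 <= |D| = 1247, so 1 <= a <= 20; b must have the parity of D, and c = (b^2 - D)/(4a) must be an integer >= a.
Enumerate a = 1..20, b in [-a, a]:
  a=1: (1, 1, 312)  [1]
  a=2: (2, -1, 156), (2, 1, 156)  [2]
  a=3: (3, -1, 104), (3, 1, 104)  [2]
  a=4: (4, -1, 78), (4, 1, 78)  [2]
  a=5: none
  a=6: (6, -5, 53), (6, -1, 52), (6, 1, 52), (6, 5, 53)  [4]
  a=7: none
  a=8: (8, -1, 39), (8, 1, 39)  [2]
  a=9: (9, -7, 36), (9, 7, 36)  [2]
  a=10..11: none
  a=12: (12, -7, 27), (12, -1, 26), (12, 1, 26), (12, 7, 27)  [4]
  a=13: (13, -1, 24), (13, 1, 24)  [2]
  a=14..15: none
  a=16: (16, -15, 23), (16, 15, 23)  [2]
  a=17: none
  a=18: (18, -11, 19), (18, 7, 18), (18, 11, 19)  [3]
  a=19..20: none
Total reduced forms: 1 + 2 + 2 + 2 + 4 + 2 + 2 + 4 + 2 + 2 + 3 = 26
h = 26

26


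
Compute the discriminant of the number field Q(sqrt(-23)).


For K = Q(sqrt(d)) with d squarefree: disc(K) = d if d = 1 mod 4, and disc(K) = 4d if d = 2 or 3 mod 4.
Here d = -23, and d mod 4 = 1.
d = 1 mod 4 (O_K = Z[(1+sqrt(d))/2]), so disc(K) = d = -23

-23


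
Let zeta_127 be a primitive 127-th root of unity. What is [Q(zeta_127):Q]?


The degree equals Euler's totient phi(127).
127 = 127
phi(127) = 126

126


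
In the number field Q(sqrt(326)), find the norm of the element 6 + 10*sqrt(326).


N(a + b*sqrt(d)) = a^2 - d*b^2
= (6)^2 - (326)*(10)^2
= 36 - 32600
= -32564

-32564


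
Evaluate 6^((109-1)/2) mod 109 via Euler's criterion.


p = 109 is prime and the exponent is (p-1)/2 = 54, so by Euler's criterion 6^54 = (6/109) = +1 or -1 mod 109.
Compute by square-and-multiply:
  54 = 32 + 16 + 4 + 2 (binary 110110)
  Repeated squaring mod 109: 6^1 = 6, 6^2 = 36, 6^4 = 97, 6^8 = 35, 6^16 = 26, 6^32 = 22
  6^54 = 6^32 * 6^16 * 6^4 * 6^2 = 22 * 26 * 97 * 36 mod 109
    22 * 26 = 572 = 27 mod 109
    27 * 97 = 2619 = 3 mod 109
    3 * 36 = 108 = 108 mod 109
  6^54 = 108 mod 109
Result 108 = p - 1 = -1 mod 109: 6 is a quadratic non-residue mod 109. As a residue in [0, p-1] the value is 108.
6^54 mod 109 = 108

108


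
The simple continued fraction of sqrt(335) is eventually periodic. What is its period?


Run the CF algorithm for sqrt(335).
a_0 = floor(sqrt(335)) = 18; set m_0=0, q_0=1.
Recurrence: m' = q*a - m,  q' = (d - m'^2)/q,  a' = floor((a_0 + m')/q').
  step 1: m=18, q=11, a=3
  step 2: m=15, q=10, a=3
  step 3: m=15, q=11, a=3
  step 4: m=18, q=1, a=36
a_4 = 2*a_0 = 36, so the period closes here.
sqrt(335) = [18; 3, 3, 3, 36]
Period length = 4

4


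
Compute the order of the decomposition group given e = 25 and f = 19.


|D_P| = e * f
= 25 * 19
= 475

475


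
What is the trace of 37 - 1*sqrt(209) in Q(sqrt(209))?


Tr(a + b*sqrt(d)) = (a + b*sqrt(d)) + (a - b*sqrt(d)) = 2a
= 2 * (37)
= 74

74


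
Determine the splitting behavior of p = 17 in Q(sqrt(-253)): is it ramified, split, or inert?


K = Q(sqrt(-253)). Since d mod 4 = 3, disc(K) = -1012.
Check p | disc: -1012 mod 17 = 8.
p does not divide disc. Compute Legendre symbol (d/p):
2^((17-1)/2) mod 17 = 1
(d/p) = 1, so p splits: (p) = P*P' with e=1, f=1, g=2.
Therefore p is split.

split


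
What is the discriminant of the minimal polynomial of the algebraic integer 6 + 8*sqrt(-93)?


The element 6 + 8*sqrt(-93) has minimal polynomial:
x^2 - 12*x + 5988
Discriminant = (-12)^2 - 4*(5988)
= 144 - 23952
= -23808

-23808


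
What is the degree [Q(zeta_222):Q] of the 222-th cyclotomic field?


The degree equals Euler's totient phi(222).
222 = 2 * 3 * 37
phi(222) = 72

72


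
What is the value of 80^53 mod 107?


p = 107 is prime and the exponent is (p-1)/2 = 53, so by Euler's criterion 80^53 = (80/107) = +1 or -1 mod 107.
Compute by square-and-multiply:
  53 = 32 + 16 + 4 + 1 (binary 110101)
  Repeated squaring mod 107: 80^1 = 80, 80^2 = 87, 80^4 = 79, 80^8 = 35, 80^16 = 48, 80^32 = 57
  80^53 = 80^32 * 80^16 * 80^4 * 80^1 = 57 * 48 * 79 * 80 mod 107
    57 * 48 = 2736 = 61 mod 107
    61 * 79 = 4819 = 4 mod 107
    4 * 80 = 320 = 106 mod 107
  80^53 = 106 mod 107
Result 106 = p - 1 = -1 mod 107: 80 is a quadratic non-residue mod 107. As a residue in [0, p-1] the value is 106.
80^53 mod 107 = 106

106


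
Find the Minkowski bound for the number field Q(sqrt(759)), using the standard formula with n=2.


d = 759, d mod 4 = 3, so disc(K) = 4d = 3036; |disc(K)| = 3036
Real quadratic field, so n = 2, s = r2 = 0, r1 = 2
M = (n!/n^n) * (4/pi)^s * sqrt(|disc(K)|) = (2!/2^2) * (4/pi)^0 * sqrt(3036)
= 0.5 * 1.000000 * 55.099909
= 27.5500

27.5500


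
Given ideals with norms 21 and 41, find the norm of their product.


N(IJ) = N(I) * N(J)
= 21 * 41
= 861

861


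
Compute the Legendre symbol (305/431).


p = 431 is prime, so compute (305/431) with the reciprocity algorithm (Jacobi-symbol steps: pull out 2s via (2/n), flip via reciprocity, reduce):
  reciprocity: (305/431) -> +(431/305)
  reduce: (126/305)
  pull out 2: (2/305) = +1  (since 305 mod 8 = 1)
  reciprocity: (63/305) -> +(305/63)
  reduce: (53/63)
  reciprocity: (53/63) -> +(63/53)
  reduce: (10/53)
  pull out 2: (2/53) = -1  (since 53 mod 8 = 5)
  reciprocity: (5/53) -> +(53/5)
  reduce: (3/5)
  reciprocity: (3/5) -> +(5/3)
  reduce: (2/3)
  pull out 2: (2/3) = -1  (since 3 mod 8 = 3)
  (1/3) = 1
Product of signs = 1
(305/431) = 1

1


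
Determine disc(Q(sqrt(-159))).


For K = Q(sqrt(d)) with d squarefree: disc(K) = d if d = 1 mod 4, and disc(K) = 4d if d = 2 or 3 mod 4.
Here d = -159, and d mod 4 = 1.
d = 1 mod 4 (O_K = Z[(1+sqrt(d))/2]), so disc(K) = d = -159

-159


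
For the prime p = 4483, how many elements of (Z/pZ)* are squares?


For prime p, the number of non-zero quadratic residues is (p-1)/2.
= (4483-1)/2
= 2241

2241


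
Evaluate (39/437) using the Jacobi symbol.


Compute (39/437) via quadratic reciprocity:
  reciprocity: (39/437) -> +(437/39)
  reduce: (8/39)
  pull out 2: (2/39) = +1  (since 39 mod 8 = 7)
  pull out 2: (2/39) = +1  (since 39 mod 8 = 7)
  pull out 2: (2/39) = +1  (since 39 mod 8 = 7)
  (1/39) = 1
Product of signs = 1

1


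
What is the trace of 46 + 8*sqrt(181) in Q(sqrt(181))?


Tr(a + b*sqrt(d)) = (a + b*sqrt(d)) + (a - b*sqrt(d)) = 2a
= 2 * (46)
= 92

92


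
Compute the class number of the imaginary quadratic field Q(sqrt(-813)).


K = Q(sqrt(-813)). d mod 4 = 3, so D = disc(K) = 4d = -3252
h(K) equals the number of primitive reduced positive-definite forms (a, b, c) = a*x^2 + b*x*y + c*y^2 with b^2 - 4ac = D,
where reduced means |b| <= a <= c, with b >= 0 whenever |b| = a or a = c, and primitive means gcd(a, b, c) = 1.
Reduced forces 3a^2 <= |D| = 3252, so 1 <= a <= 32; b must have the parity of D, and c = (b^2 - D)/(4a) must be an integer >= a.
Enumerate a = 1..32, b in [-a, a]:
  a=1: (1, 0, 813)  [1]
  a=2: (2, 2, 407)  [1]
  a=3: (3, 0, 271)  [1]
  a=4..5: none
  a=6: (6, 6, 137)  [1]
  a=7..10: none
  a=11: (11, -2, 74), (11, 2, 74)  [2]
  a=12..18: none
  a=19: (19, -4, 43), (19, 4, 43)  [2]
  a=20..21: none
  a=22: (22, -2, 37), (22, 2, 37)  [2]
  a=23..28: none
  a=29: (29, -24, 33), (29, 24, 33)  [2]
  a=30..32: none
Total reduced forms: 1 + 1 + 1 + 1 + 2 + 2 + 2 + 2 = 12
h = 12

12


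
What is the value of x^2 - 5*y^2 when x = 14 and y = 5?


x^2 - d*y^2
= 14^2 - 5*5^2
= 196 - 125
= 71

71


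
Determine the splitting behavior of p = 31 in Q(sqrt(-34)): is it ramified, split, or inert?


K = Q(sqrt(-34)). Since d mod 4 = 2, disc(K) = -136.
Check p | disc: -136 mod 31 = 19.
p does not divide disc. Compute Legendre symbol (d/p):
28^((31-1)/2) mod 31 = 1
(d/p) = 1, so p splits: (p) = P*P' with e=1, f=1, g=2.
Therefore p is split.

split


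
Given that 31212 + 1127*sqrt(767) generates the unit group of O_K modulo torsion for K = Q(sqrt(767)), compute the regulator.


epsilon = 31212 + 1127*sqrt(767)
= 62424.0000
R = ln(62424.0000)
= 11.0417

11.0417


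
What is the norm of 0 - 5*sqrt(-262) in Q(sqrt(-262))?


N(a + b*sqrt(d)) = a^2 - d*b^2
= (0)^2 - (-262)*(-5)^2
= 0 + 6550
= 6550

6550


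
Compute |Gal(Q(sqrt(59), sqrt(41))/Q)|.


The 2 square roots of distinct primes are multiplicatively independent over Q,
so [K:Q] = 2^2 and Gal(K/Q) is isomorphic to (Z/2Z)^2.
|Gal| = 2^2 = 4

4


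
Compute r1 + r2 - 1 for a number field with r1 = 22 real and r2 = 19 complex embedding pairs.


By Dirichlet's unit theorem:
rank = r1 + r2 - 1
= 22 + 19 - 1
= 40

40


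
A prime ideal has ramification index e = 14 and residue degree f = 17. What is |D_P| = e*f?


|D_P| = e * f
= 14 * 17
= 238

238


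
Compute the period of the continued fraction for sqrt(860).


Run the CF algorithm for sqrt(860).
a_0 = floor(sqrt(860)) = 29; set m_0=0, q_0=1.
Recurrence: m' = q*a - m,  q' = (d - m'^2)/q,  a' = floor((a_0 + m')/q').
  step 1: m=29, q=19, a=3
  step 2: m=28, q=4, a=14
  step 3: m=28, q=19, a=3
  step 4: m=29, q=1, a=58
a_4 = 2*a_0 = 58, so the period closes here.
sqrt(860) = [29; 3, 14, 3, 58]
Period length = 4

4


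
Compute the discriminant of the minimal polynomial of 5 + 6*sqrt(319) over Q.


The element 5 + 6*sqrt(319) has minimal polynomial:
x^2 - 10*x - 11459
Discriminant = (-10)^2 - 4*(-11459)
= 100 + 45836
= 45936

45936


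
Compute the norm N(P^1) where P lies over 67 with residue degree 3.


N(P^a) = p^(a*f)
= 67^(1*3)
= 67^3
= 300763

300763


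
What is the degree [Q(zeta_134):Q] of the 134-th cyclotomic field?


The degree equals Euler's totient phi(134).
134 = 2 * 67
phi(134) = 66

66


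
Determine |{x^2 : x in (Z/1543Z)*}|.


For prime p, the number of non-zero quadratic residues is (p-1)/2.
= (1543-1)/2
= 771

771


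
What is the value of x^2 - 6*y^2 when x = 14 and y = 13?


x^2 - d*y^2
= 14^2 - 6*13^2
= 196 - 1014
= -818

-818


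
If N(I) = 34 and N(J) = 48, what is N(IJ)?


N(IJ) = N(I) * N(J)
= 34 * 48
= 1632

1632


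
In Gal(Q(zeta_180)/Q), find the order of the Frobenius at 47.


The Frobenius at p in Gal(Q(zeta_n)/Q) = (Z/nZ)* is the class of p, so its order is ord_180(47), the smallest k >= 1 with 47^k = 1 mod 180.
n = 180 = 2^2 * 3^2 * 5, phi(180) = 48; the order divides phi(n).
Divisors of 48: 1, 2, 3, 4, 6, 8, 12, 16, 24, 48
Repeated squaring mod 180: 47^1 = 47, 47^2 = 49, 47^4 = 61, 47^8 = 121, 47^16 = 61, 47^32 = 121
Test divisors in increasing order:
  k=1: 47^1 = 47 mod 180
  k=2: 47^2 = 49 mod 180
  k=3: 47^3 = 49 * 47 = 143 mod 180
  k=4: 47^4 = 61 mod 180
  k=6: 47^6 = 61 * 49 = 109 mod 180
  k=8: 47^8 = 121 mod 180
  k=12: 47^12 = 121 * 61 = 1 mod 180  <- first divisor giving 1
Order = 12

12


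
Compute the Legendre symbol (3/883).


p = 883 is prime, so compute (3/883) with the reciprocity algorithm (Jacobi-symbol steps: pull out 2s via (2/n), flip via reciprocity, reduce):
  reciprocity: (3/883) -> -(883/3)
  reduce: (1/3)
  (1/3) = 1
Product of signs = -1
(3/883) = -1

-1


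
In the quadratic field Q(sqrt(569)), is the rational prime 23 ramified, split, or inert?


K = Q(sqrt(569)). Since d mod 4 = 1, disc(K) = 569.
Check p | disc: 569 mod 23 = 17.
p does not divide disc. Compute Legendre symbol (d/p):
17^((23-1)/2) mod 23 = -1
(d/p) = -1, so p is inert: (p) stays prime with e=1, f=2, g=1.
Therefore p is inert.

inert


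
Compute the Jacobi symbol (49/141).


Compute (49/141) via quadratic reciprocity:
  reciprocity: (49/141) -> +(141/49)
  reduce: (43/49)
  reciprocity: (43/49) -> +(49/43)
  reduce: (6/43)
  pull out 2: (2/43) = -1  (since 43 mod 8 = 3)
  reciprocity: (3/43) -> -(43/3)
  reduce: (1/3)
  (1/3) = 1
Product of signs = 1

1


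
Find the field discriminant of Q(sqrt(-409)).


For K = Q(sqrt(d)) with d squarefree: disc(K) = d if d = 1 mod 4, and disc(K) = 4d if d = 2 or 3 mod 4.
Here d = -409, and d mod 4 = 3.
d = 3 mod 4, not 1 (O_K = Z[sqrt(d)]), so disc(K) = 4d = 4 * (-409) = -1636

-1636


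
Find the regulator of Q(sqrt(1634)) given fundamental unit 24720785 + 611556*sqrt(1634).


epsilon = 24720785 + 611556*sqrt(1634)
= 4.9442e+07
R = ln(4.9442e+07)
= 17.7163

17.7163


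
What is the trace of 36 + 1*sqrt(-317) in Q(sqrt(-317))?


Tr(a + b*sqrt(d)) = (a + b*sqrt(d)) + (a - b*sqrt(d)) = 2a
= 2 * (36)
= 72

72


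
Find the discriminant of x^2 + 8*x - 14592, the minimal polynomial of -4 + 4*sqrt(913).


The element -4 + 4*sqrt(913) has minimal polynomial:
x^2 + 8*x - 14592
Discriminant = (8)^2 - 4*(-14592)
= 64 + 58368
= 58432

58432


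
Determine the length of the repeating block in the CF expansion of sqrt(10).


Run the CF algorithm for sqrt(10).
a_0 = floor(sqrt(10)) = 3; set m_0=0, q_0=1.
Recurrence: m' = q*a - m,  q' = (d - m'^2)/q,  a' = floor((a_0 + m')/q').
  step 1: m=3, q=1, a=6
a_1 = 2*a_0 = 6, so the period closes here.
sqrt(10) = [3; 6]
Period length = 1

1


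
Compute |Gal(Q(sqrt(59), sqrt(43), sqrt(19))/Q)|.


The 3 square roots of distinct primes are multiplicatively independent over Q,
so [K:Q] = 2^3 and Gal(K/Q) is isomorphic to (Z/2Z)^3.
|Gal| = 2^3 = 8

8


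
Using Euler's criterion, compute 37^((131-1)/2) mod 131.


p = 131 is prime and the exponent is (p-1)/2 = 65, so by Euler's criterion 37^65 = (37/131) = +1 or -1 mod 131.
Compute by square-and-multiply:
  65 = 64 + 1 (binary 1000001)
  Repeated squaring mod 131: 37^1 = 37, 37^2 = 59, 37^4 = 75, 37^8 = 123, 37^16 = 64, 37^32 = 35, 37^64 = 46
  37^65 = 37^64 * 37^1 = 46 * 37 mod 131
    46 * 37 = 1702 = 130 mod 131
  37^65 = 130 mod 131
Result 130 = p - 1 = -1 mod 131: 37 is a quadratic non-residue mod 131. As a residue in [0, p-1] the value is 130.
37^65 mod 131 = 130

130


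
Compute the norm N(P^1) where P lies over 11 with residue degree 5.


N(P^a) = p^(a*f)
= 11^(1*5)
= 11^5
= 161051

161051


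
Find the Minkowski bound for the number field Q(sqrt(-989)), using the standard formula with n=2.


d = -989, d mod 4 = 3, so disc(K) = 4d = -3956; |disc(K)| = 3956
Imaginary quadratic field, so n = 2, s = r2 = 1, r1 = 0
M = (n!/n^n) * (4/pi)^s * sqrt(|disc(K)|) = (2!/2^2) * (4/pi)^1 * sqrt(3956)
= 0.5 * 1.273240 * 62.896741
= 40.0413

40.0413


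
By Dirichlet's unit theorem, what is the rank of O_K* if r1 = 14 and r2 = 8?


By Dirichlet's unit theorem:
rank = r1 + r2 - 1
= 14 + 8 - 1
= 21

21


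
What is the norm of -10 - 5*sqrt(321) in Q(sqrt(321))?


N(a + b*sqrt(d)) = a^2 - d*b^2
= (-10)^2 - (321)*(-5)^2
= 100 - 8025
= -7925

-7925


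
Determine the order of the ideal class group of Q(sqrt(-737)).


K = Q(sqrt(-737)). d mod 4 = 3, so D = disc(K) = 4d = -2948
h(K) equals the number of primitive reduced positive-definite forms (a, b, c) = a*x^2 + b*x*y + c*y^2 with b^2 - 4ac = D,
where reduced means |b| <= a <= c, with b >= 0 whenever |b| = a or a = c, and primitive means gcd(a, b, c) = 1.
Reduced forces 3a^2 <= |D| = 2948, so 1 <= a <= 31; b must have the parity of D, and c = (b^2 - D)/(4a) must be an integer >= a.
Enumerate a = 1..31, b in [-a, a]:
  a=1: (1, 0, 737)  [1]
  a=2: (2, 2, 369)  [1]
  a=3: (3, -2, 246), (3, 2, 246)  [2]
  a=4..5: none
  a=6: (6, -2, 123), (6, 2, 123)  [2]
  a=7..8: none
  a=9: (9, -2, 82), (9, 2, 82)  [2]
  a=10: none
  a=11: (11, 0, 67)  [1]
  a=12: none
  a=13: (13, -4, 57), (13, 4, 57)  [2]
  a=14..17: none
  a=18: (18, -2, 41), (18, 2, 41)  [2]
  a=19: (19, -4, 39), (19, 4, 39)  [2]
  a=20..21: none
  a=22: (22, 22, 39)  [1]
  a=23..25: none
  a=26: (26, -22, 33), (26, 22, 33)  [2]
  a=27: (27, -20, 31), (27, 20, 31)  [2]
  a=28..31: none
Total reduced forms: 1 + 1 + 2 + 2 + 2 + 1 + 2 + 2 + 2 + 1 + 2 + 2 = 20
h = 20

20


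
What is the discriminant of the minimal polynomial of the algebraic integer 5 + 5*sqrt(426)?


The element 5 + 5*sqrt(426) has minimal polynomial:
x^2 - 10*x - 10625
Discriminant = (-10)^2 - 4*(-10625)
= 100 + 42500
= 42600

42600


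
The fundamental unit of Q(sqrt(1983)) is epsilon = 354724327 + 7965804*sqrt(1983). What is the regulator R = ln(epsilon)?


epsilon = 354724327 + 7965804*sqrt(1983)
= 7.0945e+08
R = ln(7.0945e+08)
= 20.3800

20.3800


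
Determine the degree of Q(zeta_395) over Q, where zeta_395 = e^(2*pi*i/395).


The degree equals Euler's totient phi(395).
395 = 5 * 79
phi(395) = 312

312


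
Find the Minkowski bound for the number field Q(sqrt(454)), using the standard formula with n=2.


d = 454, d mod 4 = 2, so disc(K) = 4d = 1816; |disc(K)| = 1816
Real quadratic field, so n = 2, s = r2 = 0, r1 = 2
M = (n!/n^n) * (4/pi)^s * sqrt(|disc(K)|) = (2!/2^2) * (4/pi)^0 * sqrt(1816)
= 0.5 * 1.000000 * 42.614552
= 21.3073

21.3073


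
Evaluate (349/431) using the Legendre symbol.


p = 431 is prime, so compute (349/431) with the reciprocity algorithm (Jacobi-symbol steps: pull out 2s via (2/n), flip via reciprocity, reduce):
  reciprocity: (349/431) -> +(431/349)
  reduce: (82/349)
  pull out 2: (2/349) = -1  (since 349 mod 8 = 5)
  reciprocity: (41/349) -> +(349/41)
  reduce: (21/41)
  reciprocity: (21/41) -> +(41/21)
  reduce: (20/21)
  pull out 2: (2/21) = -1  (since 21 mod 8 = 5)
  pull out 2: (2/21) = -1  (since 21 mod 8 = 5)
  reciprocity: (5/21) -> +(21/5)
  reduce: (1/5)
  (1/5) = 1
Product of signs = -1
(349/431) = -1

-1


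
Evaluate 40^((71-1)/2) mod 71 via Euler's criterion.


p = 71 is prime and the exponent is (p-1)/2 = 35, so by Euler's criterion 40^35 = (40/71) = +1 or -1 mod 71.
Compute by square-and-multiply:
  35 = 32 + 2 + 1 (binary 100011)
  Repeated squaring mod 71: 40^1 = 40, 40^2 = 38, 40^4 = 24, 40^8 = 8, 40^16 = 64, 40^32 = 49
  40^35 = 40^32 * 40^2 * 40^1 = 49 * 38 * 40 mod 71
    49 * 38 = 1862 = 16 mod 71
    16 * 40 = 640 = 1 mod 71
  40^35 = 1 mod 71
Result 1: 40 is a quadratic residue mod 71.
40^35 mod 71 = 1

1


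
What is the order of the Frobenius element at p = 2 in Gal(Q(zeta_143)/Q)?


The Frobenius at p in Gal(Q(zeta_n)/Q) = (Z/nZ)* is the class of p, so its order is ord_143(2), the smallest k >= 1 with 2^k = 1 mod 143.
n = 143 = 11 * 13, phi(143) = 120; the order divides phi(n).
Divisors of 120: 1, 2, 3, 4, 5, 6, 8, 10, 12, 15, 20, 24, 30, 40, 60, 120
Repeated squaring mod 143: 2^1 = 2, 2^2 = 4, 2^4 = 16, 2^8 = 113, 2^16 = 42, 2^32 = 48, 2^64 = 16
Test divisors in increasing order:
  k=1: 2^1 = 2 mod 143
  k=2: 2^2 = 4 mod 143
  k=3: 2^3 = 4 * 2 = 8 mod 143
  k=4: 2^4 = 16 mod 143
  k=5: 2^5 = 16 * 2 = 32 mod 143
  k=6: 2^6 = 16 * 4 = 64 mod 143
  k=8: 2^8 = 113 mod 143
  k=10: 2^10 = 113 * 4 = 23 mod 143
  k=12: 2^12 = 113 * 16 = 92 mod 143
  k=15: 2^15 = 113 * 16 * 4 * 2 = 21 mod 143
  k=20: 2^20 = 42 * 16 = 100 mod 143
  k=24: 2^24 = 42 * 113 = 27 mod 143
  k=30: 2^30 = 42 * 113 * 16 * 4 = 12 mod 143
  k=40: 2^40 = 48 * 113 = 133 mod 143
  k=60: 2^60 = 48 * 42 * 113 * 16 = 1 mod 143  <- first divisor giving 1
Order = 60

60
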